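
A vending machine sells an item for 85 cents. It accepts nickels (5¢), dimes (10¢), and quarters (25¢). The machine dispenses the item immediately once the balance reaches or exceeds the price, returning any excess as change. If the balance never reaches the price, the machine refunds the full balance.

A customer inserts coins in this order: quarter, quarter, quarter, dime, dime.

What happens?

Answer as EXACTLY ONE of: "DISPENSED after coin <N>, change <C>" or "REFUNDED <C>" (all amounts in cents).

Answer: DISPENSED after coin 4, change 0

Derivation:
Price: 85¢
Coin 1 (quarter, 25¢): balance = 25¢
Coin 2 (quarter, 25¢): balance = 50¢
Coin 3 (quarter, 25¢): balance = 75¢
Coin 4 (dime, 10¢): balance = 85¢
  → balance >= price → DISPENSE, change = 85 - 85 = 0¢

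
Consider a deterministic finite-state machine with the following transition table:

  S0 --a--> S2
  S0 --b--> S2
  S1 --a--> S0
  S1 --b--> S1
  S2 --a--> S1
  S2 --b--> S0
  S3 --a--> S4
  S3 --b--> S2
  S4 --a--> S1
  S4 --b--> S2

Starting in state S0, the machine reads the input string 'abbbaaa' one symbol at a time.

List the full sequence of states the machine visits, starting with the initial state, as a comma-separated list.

Answer: S0, S2, S0, S2, S0, S2, S1, S0

Derivation:
Start: S0
  read 'a': S0 --a--> S2
  read 'b': S2 --b--> S0
  read 'b': S0 --b--> S2
  read 'b': S2 --b--> S0
  read 'a': S0 --a--> S2
  read 'a': S2 --a--> S1
  read 'a': S1 --a--> S0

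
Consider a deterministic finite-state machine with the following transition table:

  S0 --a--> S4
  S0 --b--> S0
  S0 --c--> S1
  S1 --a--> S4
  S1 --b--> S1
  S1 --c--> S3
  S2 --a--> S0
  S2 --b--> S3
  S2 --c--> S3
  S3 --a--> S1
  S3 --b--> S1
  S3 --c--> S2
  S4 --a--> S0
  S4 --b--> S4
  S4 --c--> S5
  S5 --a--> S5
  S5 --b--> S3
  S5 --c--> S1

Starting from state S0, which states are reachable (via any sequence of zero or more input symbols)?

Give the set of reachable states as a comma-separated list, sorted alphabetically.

Answer: S0, S1, S2, S3, S4, S5

Derivation:
BFS from S0:
  visit S0: S0--a-->S4 (new), S0--b-->S0 (seen), S0--c-->S1 (new)
  visit S4: S4--a-->S0 (seen), S4--b-->S4 (seen), S4--c-->S5 (new)
  visit S1: S1--a-->S4 (seen), S1--b-->S1 (seen), S1--c-->S3 (new)
  visit S5: S5--a-->S5 (seen), S5--b-->S3 (seen), S5--c-->S1 (seen)
  visit S3: S3--a-->S1 (seen), S3--b-->S1 (seen), S3--c-->S2 (new)
  visit S2: S2--a-->S0 (seen), S2--b-->S3 (seen), S2--c-->S3 (seen)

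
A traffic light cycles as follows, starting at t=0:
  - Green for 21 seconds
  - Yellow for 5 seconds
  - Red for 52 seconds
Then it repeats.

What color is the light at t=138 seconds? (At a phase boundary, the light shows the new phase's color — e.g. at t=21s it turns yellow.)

Answer: red

Derivation:
Cycle length = 21 + 5 + 52 = 78s
t = 138, phase_t = 138 mod 78 = 60
60 >= 26 → RED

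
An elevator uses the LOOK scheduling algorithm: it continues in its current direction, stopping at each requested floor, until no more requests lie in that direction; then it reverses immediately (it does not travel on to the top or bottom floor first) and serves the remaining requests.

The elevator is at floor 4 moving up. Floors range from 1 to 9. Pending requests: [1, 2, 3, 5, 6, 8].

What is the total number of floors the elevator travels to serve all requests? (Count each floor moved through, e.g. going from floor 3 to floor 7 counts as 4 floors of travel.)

Start at floor 4 moving up, LOOK stop order: [5, 6, 8, 3, 2, 1]
  4 → 5: |5-4| = 1, total = 1
  5 → 6: |6-5| = 1, total = 2
  6 → 8: |8-6| = 2, total = 4
  8 → 3: |3-8| = 5, total = 9
  3 → 2: |2-3| = 1, total = 10
  2 → 1: |1-2| = 1, total = 11

Answer: 11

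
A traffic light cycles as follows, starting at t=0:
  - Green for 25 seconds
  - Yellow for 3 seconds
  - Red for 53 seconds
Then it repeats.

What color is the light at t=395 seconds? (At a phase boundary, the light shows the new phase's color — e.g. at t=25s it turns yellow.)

Answer: red

Derivation:
Cycle length = 25 + 3 + 53 = 81s
t = 395, phase_t = 395 mod 81 = 71
71 >= 28 → RED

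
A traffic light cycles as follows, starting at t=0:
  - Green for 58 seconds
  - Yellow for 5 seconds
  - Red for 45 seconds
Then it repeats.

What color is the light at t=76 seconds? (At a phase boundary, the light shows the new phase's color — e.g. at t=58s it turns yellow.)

Cycle length = 58 + 5 + 45 = 108s
t = 76, phase_t = 76 mod 108 = 76
76 >= 63 → RED

Answer: red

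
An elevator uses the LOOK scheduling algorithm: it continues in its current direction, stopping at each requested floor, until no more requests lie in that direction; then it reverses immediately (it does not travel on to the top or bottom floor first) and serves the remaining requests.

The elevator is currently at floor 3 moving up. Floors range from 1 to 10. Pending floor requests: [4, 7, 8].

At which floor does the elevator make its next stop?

Answer: 4

Derivation:
Current floor: 3, direction: up
Requests above: [4, 7, 8]
Requests below: []
Moving up and requests lie above → nearest above is min([4, 7, 8]) = 4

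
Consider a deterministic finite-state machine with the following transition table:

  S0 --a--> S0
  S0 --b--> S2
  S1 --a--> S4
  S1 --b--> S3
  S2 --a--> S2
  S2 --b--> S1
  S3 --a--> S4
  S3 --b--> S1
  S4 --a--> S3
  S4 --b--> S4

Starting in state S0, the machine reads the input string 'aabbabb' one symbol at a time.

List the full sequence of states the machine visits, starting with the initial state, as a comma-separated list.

Start: S0
  read 'a': S0 --a--> S0
  read 'a': S0 --a--> S0
  read 'b': S0 --b--> S2
  read 'b': S2 --b--> S1
  read 'a': S1 --a--> S4
  read 'b': S4 --b--> S4
  read 'b': S4 --b--> S4

Answer: S0, S0, S0, S2, S1, S4, S4, S4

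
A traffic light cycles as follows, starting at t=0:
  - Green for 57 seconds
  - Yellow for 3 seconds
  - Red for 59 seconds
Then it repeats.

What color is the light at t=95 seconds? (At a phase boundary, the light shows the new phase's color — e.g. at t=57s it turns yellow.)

Cycle length = 57 + 3 + 59 = 119s
t = 95, phase_t = 95 mod 119 = 95
95 >= 60 → RED

Answer: red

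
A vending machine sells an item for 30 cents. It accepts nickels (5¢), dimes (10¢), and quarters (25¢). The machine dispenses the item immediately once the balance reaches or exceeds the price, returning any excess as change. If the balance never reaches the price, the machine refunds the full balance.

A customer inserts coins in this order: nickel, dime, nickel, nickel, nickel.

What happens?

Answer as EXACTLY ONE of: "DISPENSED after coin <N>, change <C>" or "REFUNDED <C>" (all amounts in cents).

Price: 30¢
Coin 1 (nickel, 5¢): balance = 5¢
Coin 2 (dime, 10¢): balance = 15¢
Coin 3 (nickel, 5¢): balance = 20¢
Coin 4 (nickel, 5¢): balance = 25¢
Coin 5 (nickel, 5¢): balance = 30¢
  → balance >= price → DISPENSE, change = 30 - 30 = 0¢

Answer: DISPENSED after coin 5, change 0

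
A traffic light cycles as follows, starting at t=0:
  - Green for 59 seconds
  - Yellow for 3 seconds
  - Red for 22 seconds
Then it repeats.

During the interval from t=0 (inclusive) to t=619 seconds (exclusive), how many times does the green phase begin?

Answer: 8

Derivation:
Cycle = 59+3+22 = 84s
green phase starts at t = k*84 + 0 for k=0,1,2,...
Need k*84+0 < 619 → k < 7.369
k ∈ {0, ..., 7} → 8 starts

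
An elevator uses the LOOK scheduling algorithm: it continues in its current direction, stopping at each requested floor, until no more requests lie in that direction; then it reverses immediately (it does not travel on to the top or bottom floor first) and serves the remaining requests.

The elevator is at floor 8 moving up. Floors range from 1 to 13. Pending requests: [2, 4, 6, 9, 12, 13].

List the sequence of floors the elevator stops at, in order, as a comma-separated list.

Current: 8, moving UP
Serve above first (ascending): [9, 12, 13]
Then reverse, serve below (descending): [6, 4, 2]

Answer: 9, 12, 13, 6, 4, 2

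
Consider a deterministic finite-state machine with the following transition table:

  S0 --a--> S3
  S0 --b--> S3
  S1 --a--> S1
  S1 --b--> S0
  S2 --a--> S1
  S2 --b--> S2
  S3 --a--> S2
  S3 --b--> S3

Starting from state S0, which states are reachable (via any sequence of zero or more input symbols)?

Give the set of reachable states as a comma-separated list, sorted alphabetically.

Answer: S0, S1, S2, S3

Derivation:
BFS from S0:
  visit S0: S0--a-->S3 (new), S0--b-->S3 (seen)
  visit S3: S3--a-->S2 (new), S3--b-->S3 (seen)
  visit S2: S2--a-->S1 (new), S2--b-->S2 (seen)
  visit S1: S1--a-->S1 (seen), S1--b-->S0 (seen)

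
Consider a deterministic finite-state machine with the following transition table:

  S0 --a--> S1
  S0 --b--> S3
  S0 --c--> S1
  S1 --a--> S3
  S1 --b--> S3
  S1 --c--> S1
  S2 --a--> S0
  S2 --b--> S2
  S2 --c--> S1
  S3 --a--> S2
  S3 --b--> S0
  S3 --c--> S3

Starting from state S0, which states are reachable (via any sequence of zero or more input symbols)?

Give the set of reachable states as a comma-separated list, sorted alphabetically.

BFS from S0:
  visit S0: S0--a-->S1 (new), S0--b-->S3 (new), S0--c-->S1 (seen)
  visit S1: S1--a-->S3 (seen), S1--b-->S3 (seen), S1--c-->S1 (seen)
  visit S3: S3--a-->S2 (new), S3--b-->S0 (seen), S3--c-->S3 (seen)
  visit S2: S2--a-->S0 (seen), S2--b-->S2 (seen), S2--c-->S1 (seen)

Answer: S0, S1, S2, S3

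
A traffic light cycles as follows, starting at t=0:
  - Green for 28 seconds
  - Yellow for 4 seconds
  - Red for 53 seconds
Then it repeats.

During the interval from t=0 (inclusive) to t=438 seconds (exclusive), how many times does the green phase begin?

Cycle = 28+4+53 = 85s
green phase starts at t = k*85 + 0 for k=0,1,2,...
Need k*85+0 < 438 → k < 5.153
k ∈ {0, ..., 5} → 6 starts

Answer: 6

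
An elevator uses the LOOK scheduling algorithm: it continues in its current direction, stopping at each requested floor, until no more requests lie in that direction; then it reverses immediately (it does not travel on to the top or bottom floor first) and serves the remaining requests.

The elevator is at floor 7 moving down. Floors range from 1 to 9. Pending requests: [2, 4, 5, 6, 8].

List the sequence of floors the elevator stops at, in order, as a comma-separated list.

Answer: 6, 5, 4, 2, 8

Derivation:
Current: 7, moving DOWN
Serve below first (descending): [6, 5, 4, 2]
Then reverse, serve above (ascending): [8]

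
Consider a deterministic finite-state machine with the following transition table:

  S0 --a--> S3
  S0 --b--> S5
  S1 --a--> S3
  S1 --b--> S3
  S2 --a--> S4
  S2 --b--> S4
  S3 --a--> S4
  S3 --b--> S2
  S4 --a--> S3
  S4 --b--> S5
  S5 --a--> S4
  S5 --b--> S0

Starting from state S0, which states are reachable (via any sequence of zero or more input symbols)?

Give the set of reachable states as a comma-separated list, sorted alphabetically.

Answer: S0, S2, S3, S4, S5

Derivation:
BFS from S0:
  visit S0: S0--a-->S3 (new), S0--b-->S5 (new)
  visit S3: S3--a-->S4 (new), S3--b-->S2 (new)
  visit S5: S5--a-->S4 (seen), S5--b-->S0 (seen)
  visit S4: S4--a-->S3 (seen), S4--b-->S5 (seen)
  visit S2: S2--a-->S4 (seen), S2--b-->S4 (seen)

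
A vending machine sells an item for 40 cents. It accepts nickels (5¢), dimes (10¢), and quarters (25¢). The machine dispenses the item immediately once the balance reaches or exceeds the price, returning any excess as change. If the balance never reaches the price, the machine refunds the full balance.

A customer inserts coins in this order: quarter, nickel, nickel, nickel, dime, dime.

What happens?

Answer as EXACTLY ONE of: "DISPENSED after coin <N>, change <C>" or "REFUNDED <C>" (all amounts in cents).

Answer: DISPENSED after coin 4, change 0

Derivation:
Price: 40¢
Coin 1 (quarter, 25¢): balance = 25¢
Coin 2 (nickel, 5¢): balance = 30¢
Coin 3 (nickel, 5¢): balance = 35¢
Coin 4 (nickel, 5¢): balance = 40¢
  → balance >= price → DISPENSE, change = 40 - 40 = 0¢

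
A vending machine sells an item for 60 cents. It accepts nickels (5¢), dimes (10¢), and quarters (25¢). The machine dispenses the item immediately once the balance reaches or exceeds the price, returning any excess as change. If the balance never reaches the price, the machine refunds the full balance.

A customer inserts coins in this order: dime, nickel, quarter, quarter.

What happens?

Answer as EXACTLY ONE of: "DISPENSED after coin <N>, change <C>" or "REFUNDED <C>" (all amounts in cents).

Answer: DISPENSED after coin 4, change 5

Derivation:
Price: 60¢
Coin 1 (dime, 10¢): balance = 10¢
Coin 2 (nickel, 5¢): balance = 15¢
Coin 3 (quarter, 25¢): balance = 40¢
Coin 4 (quarter, 25¢): balance = 65¢
  → balance >= price → DISPENSE, change = 65 - 60 = 5¢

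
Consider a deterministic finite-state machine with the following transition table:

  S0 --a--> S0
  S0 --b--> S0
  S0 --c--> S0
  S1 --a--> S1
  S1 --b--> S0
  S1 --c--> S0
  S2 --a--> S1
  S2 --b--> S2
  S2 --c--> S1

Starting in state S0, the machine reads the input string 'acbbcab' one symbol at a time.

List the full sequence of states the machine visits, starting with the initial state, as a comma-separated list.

Start: S0
  read 'a': S0 --a--> S0
  read 'c': S0 --c--> S0
  read 'b': S0 --b--> S0
  read 'b': S0 --b--> S0
  read 'c': S0 --c--> S0
  read 'a': S0 --a--> S0
  read 'b': S0 --b--> S0

Answer: S0, S0, S0, S0, S0, S0, S0, S0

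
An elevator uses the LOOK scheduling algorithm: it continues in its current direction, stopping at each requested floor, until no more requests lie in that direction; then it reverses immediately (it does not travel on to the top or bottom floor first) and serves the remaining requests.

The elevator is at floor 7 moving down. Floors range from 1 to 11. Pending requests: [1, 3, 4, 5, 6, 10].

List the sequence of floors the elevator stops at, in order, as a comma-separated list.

Answer: 6, 5, 4, 3, 1, 10

Derivation:
Current: 7, moving DOWN
Serve below first (descending): [6, 5, 4, 3, 1]
Then reverse, serve above (ascending): [10]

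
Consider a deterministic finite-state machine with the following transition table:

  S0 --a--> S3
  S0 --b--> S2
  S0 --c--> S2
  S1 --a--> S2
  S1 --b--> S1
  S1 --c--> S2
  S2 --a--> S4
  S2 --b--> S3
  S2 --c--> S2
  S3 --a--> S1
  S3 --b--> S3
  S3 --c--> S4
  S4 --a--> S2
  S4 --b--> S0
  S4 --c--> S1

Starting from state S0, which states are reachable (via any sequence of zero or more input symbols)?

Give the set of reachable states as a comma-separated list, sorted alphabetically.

Answer: S0, S1, S2, S3, S4

Derivation:
BFS from S0:
  visit S0: S0--a-->S3 (new), S0--b-->S2 (new), S0--c-->S2 (seen)
  visit S3: S3--a-->S1 (new), S3--b-->S3 (seen), S3--c-->S4 (new)
  visit S2: S2--a-->S4 (seen), S2--b-->S3 (seen), S2--c-->S2 (seen)
  visit S1: S1--a-->S2 (seen), S1--b-->S1 (seen), S1--c-->S2 (seen)
  visit S4: S4--a-->S2 (seen), S4--b-->S0 (seen), S4--c-->S1 (seen)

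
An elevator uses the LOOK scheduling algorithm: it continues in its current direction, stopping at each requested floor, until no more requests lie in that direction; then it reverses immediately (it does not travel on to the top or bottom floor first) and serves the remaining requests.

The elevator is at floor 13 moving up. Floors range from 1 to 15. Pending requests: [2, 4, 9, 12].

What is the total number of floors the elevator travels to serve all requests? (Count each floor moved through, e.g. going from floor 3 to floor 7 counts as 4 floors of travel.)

Answer: 11

Derivation:
Start at floor 13 moving up, LOOK stop order: [12, 9, 4, 2]
  13 → 12: |12-13| = 1, total = 1
  12 → 9: |9-12| = 3, total = 4
  9 → 4: |4-9| = 5, total = 9
  4 → 2: |2-4| = 2, total = 11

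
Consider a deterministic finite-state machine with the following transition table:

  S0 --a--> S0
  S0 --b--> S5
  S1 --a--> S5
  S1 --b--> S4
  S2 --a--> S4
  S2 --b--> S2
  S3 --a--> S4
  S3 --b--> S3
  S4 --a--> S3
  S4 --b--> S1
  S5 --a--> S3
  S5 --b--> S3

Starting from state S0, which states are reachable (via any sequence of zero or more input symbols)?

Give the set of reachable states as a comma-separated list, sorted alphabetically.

Answer: S0, S1, S3, S4, S5

Derivation:
BFS from S0:
  visit S0: S0--a-->S0 (seen), S0--b-->S5 (new)
  visit S5: S5--a-->S3 (new), S5--b-->S3 (seen)
  visit S3: S3--a-->S4 (new), S3--b-->S3 (seen)
  visit S4: S4--a-->S3 (seen), S4--b-->S1 (new)
  visit S1: S1--a-->S5 (seen), S1--b-->S4 (seen)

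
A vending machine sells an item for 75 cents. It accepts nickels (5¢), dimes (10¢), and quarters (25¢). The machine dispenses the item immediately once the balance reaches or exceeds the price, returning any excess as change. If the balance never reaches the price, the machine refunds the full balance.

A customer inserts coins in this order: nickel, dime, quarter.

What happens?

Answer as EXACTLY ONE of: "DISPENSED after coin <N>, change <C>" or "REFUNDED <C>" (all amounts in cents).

Price: 75¢
Coin 1 (nickel, 5¢): balance = 5¢
Coin 2 (dime, 10¢): balance = 15¢
Coin 3 (quarter, 25¢): balance = 40¢
All coins inserted, balance 40¢ < price 75¢ → REFUND 40¢

Answer: REFUNDED 40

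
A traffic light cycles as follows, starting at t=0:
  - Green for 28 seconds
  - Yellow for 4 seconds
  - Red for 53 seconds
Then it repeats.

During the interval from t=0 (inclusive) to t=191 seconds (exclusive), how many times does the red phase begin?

Cycle = 28+4+53 = 85s
red phase starts at t = k*85 + 32 for k=0,1,2,...
Need k*85+32 < 191 → k < 1.871
k ∈ {0, ..., 1} → 2 starts

Answer: 2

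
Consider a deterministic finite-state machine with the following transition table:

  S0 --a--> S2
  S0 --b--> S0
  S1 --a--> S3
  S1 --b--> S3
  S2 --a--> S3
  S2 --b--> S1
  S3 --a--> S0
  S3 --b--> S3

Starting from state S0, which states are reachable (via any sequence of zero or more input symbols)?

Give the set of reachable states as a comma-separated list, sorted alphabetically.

Answer: S0, S1, S2, S3

Derivation:
BFS from S0:
  visit S0: S0--a-->S2 (new), S0--b-->S0 (seen)
  visit S2: S2--a-->S3 (new), S2--b-->S1 (new)
  visit S3: S3--a-->S0 (seen), S3--b-->S3 (seen)
  visit S1: S1--a-->S3 (seen), S1--b-->S3 (seen)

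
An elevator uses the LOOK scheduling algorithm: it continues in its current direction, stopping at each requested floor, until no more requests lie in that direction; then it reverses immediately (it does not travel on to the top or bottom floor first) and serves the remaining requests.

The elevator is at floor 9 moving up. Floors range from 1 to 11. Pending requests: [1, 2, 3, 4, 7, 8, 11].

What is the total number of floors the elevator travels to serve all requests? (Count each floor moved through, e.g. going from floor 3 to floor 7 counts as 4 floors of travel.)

Answer: 12

Derivation:
Start at floor 9 moving up, LOOK stop order: [11, 8, 7, 4, 3, 2, 1]
  9 → 11: |11-9| = 2, total = 2
  11 → 8: |8-11| = 3, total = 5
  8 → 7: |7-8| = 1, total = 6
  7 → 4: |4-7| = 3, total = 9
  4 → 3: |3-4| = 1, total = 10
  3 → 2: |2-3| = 1, total = 11
  2 → 1: |1-2| = 1, total = 12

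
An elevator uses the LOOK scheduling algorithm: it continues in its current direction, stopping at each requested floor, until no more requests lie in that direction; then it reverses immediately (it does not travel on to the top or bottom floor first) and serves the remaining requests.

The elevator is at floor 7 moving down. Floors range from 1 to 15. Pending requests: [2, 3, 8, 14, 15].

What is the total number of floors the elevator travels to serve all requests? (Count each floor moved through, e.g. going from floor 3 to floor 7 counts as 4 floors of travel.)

Start at floor 7 moving down, LOOK stop order: [3, 2, 8, 14, 15]
  7 → 3: |3-7| = 4, total = 4
  3 → 2: |2-3| = 1, total = 5
  2 → 8: |8-2| = 6, total = 11
  8 → 14: |14-8| = 6, total = 17
  14 → 15: |15-14| = 1, total = 18

Answer: 18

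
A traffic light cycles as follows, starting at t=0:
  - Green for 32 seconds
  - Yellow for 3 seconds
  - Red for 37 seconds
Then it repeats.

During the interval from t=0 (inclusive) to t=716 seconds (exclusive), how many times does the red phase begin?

Cycle = 32+3+37 = 72s
red phase starts at t = k*72 + 35 for k=0,1,2,...
Need k*72+35 < 716 → k < 9.458
k ∈ {0, ..., 9} → 10 starts

Answer: 10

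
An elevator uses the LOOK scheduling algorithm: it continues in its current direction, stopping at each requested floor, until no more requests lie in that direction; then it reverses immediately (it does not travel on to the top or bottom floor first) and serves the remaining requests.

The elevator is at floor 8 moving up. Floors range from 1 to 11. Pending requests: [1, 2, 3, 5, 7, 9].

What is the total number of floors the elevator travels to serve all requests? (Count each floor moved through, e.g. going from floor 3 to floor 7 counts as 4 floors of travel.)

Start at floor 8 moving up, LOOK stop order: [9, 7, 5, 3, 2, 1]
  8 → 9: |9-8| = 1, total = 1
  9 → 7: |7-9| = 2, total = 3
  7 → 5: |5-7| = 2, total = 5
  5 → 3: |3-5| = 2, total = 7
  3 → 2: |2-3| = 1, total = 8
  2 → 1: |1-2| = 1, total = 9

Answer: 9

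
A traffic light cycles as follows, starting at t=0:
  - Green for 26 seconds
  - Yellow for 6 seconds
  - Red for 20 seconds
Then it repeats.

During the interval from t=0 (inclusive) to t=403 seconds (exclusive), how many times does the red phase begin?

Answer: 8

Derivation:
Cycle = 26+6+20 = 52s
red phase starts at t = k*52 + 32 for k=0,1,2,...
Need k*52+32 < 403 → k < 7.135
k ∈ {0, ..., 7} → 8 starts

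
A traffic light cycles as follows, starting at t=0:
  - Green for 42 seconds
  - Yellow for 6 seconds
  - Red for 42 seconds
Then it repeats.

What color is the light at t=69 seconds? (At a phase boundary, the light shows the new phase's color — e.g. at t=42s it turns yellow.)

Answer: red

Derivation:
Cycle length = 42 + 6 + 42 = 90s
t = 69, phase_t = 69 mod 90 = 69
69 >= 48 → RED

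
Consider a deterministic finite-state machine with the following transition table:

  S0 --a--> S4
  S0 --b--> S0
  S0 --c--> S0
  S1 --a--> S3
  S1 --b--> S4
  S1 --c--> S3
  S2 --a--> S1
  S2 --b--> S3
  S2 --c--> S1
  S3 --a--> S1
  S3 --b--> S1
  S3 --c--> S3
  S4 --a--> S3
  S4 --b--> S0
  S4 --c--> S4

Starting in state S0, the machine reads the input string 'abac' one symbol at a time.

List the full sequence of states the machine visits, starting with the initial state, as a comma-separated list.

Answer: S0, S4, S0, S4, S4

Derivation:
Start: S0
  read 'a': S0 --a--> S4
  read 'b': S4 --b--> S0
  read 'a': S0 --a--> S4
  read 'c': S4 --c--> S4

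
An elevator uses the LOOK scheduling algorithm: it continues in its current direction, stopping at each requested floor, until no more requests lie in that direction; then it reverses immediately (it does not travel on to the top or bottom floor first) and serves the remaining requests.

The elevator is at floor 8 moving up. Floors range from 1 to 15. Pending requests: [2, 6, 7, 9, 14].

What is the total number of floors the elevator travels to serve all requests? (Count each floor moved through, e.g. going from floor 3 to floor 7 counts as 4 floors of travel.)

Answer: 18

Derivation:
Start at floor 8 moving up, LOOK stop order: [9, 14, 7, 6, 2]
  8 → 9: |9-8| = 1, total = 1
  9 → 14: |14-9| = 5, total = 6
  14 → 7: |7-14| = 7, total = 13
  7 → 6: |6-7| = 1, total = 14
  6 → 2: |2-6| = 4, total = 18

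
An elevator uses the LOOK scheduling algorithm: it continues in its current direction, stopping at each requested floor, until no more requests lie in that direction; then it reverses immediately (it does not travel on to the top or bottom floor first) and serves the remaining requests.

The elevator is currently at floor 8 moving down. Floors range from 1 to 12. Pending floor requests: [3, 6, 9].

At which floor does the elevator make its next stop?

Current floor: 8, direction: down
Requests above: [9]
Requests below: [3, 6]
Moving down and requests lie below → nearest below is max([3, 6]) = 6

Answer: 6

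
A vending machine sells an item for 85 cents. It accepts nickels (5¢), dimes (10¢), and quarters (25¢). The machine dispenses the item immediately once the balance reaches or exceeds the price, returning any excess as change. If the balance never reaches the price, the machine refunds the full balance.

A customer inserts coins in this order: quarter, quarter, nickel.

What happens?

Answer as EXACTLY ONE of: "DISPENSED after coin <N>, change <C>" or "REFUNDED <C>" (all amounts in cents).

Price: 85¢
Coin 1 (quarter, 25¢): balance = 25¢
Coin 2 (quarter, 25¢): balance = 50¢
Coin 3 (nickel, 5¢): balance = 55¢
All coins inserted, balance 55¢ < price 85¢ → REFUND 55¢

Answer: REFUNDED 55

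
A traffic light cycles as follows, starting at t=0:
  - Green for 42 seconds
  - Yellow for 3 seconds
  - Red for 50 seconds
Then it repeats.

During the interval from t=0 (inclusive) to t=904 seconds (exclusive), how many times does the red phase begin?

Answer: 10

Derivation:
Cycle = 42+3+50 = 95s
red phase starts at t = k*95 + 45 for k=0,1,2,...
Need k*95+45 < 904 → k < 9.042
k ∈ {0, ..., 9} → 10 starts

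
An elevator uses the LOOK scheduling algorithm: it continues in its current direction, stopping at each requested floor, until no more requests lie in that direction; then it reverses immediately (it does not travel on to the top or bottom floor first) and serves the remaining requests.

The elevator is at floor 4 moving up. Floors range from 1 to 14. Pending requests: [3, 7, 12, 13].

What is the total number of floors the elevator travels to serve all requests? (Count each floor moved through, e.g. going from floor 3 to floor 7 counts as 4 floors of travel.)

Start at floor 4 moving up, LOOK stop order: [7, 12, 13, 3]
  4 → 7: |7-4| = 3, total = 3
  7 → 12: |12-7| = 5, total = 8
  12 → 13: |13-12| = 1, total = 9
  13 → 3: |3-13| = 10, total = 19

Answer: 19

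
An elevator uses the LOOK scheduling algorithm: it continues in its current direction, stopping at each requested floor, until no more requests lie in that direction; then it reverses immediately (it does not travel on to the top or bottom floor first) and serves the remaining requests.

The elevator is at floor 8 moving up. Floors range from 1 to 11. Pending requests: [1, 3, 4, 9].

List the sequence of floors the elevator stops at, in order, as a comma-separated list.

Answer: 9, 4, 3, 1

Derivation:
Current: 8, moving UP
Serve above first (ascending): [9]
Then reverse, serve below (descending): [4, 3, 1]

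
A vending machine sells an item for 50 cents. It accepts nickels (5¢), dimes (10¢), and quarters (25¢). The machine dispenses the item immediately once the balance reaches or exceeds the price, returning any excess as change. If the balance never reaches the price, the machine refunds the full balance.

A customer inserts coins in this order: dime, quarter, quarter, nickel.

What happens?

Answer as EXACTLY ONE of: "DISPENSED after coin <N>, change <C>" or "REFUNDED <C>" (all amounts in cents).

Price: 50¢
Coin 1 (dime, 10¢): balance = 10¢
Coin 2 (quarter, 25¢): balance = 35¢
Coin 3 (quarter, 25¢): balance = 60¢
  → balance >= price → DISPENSE, change = 60 - 50 = 10¢

Answer: DISPENSED after coin 3, change 10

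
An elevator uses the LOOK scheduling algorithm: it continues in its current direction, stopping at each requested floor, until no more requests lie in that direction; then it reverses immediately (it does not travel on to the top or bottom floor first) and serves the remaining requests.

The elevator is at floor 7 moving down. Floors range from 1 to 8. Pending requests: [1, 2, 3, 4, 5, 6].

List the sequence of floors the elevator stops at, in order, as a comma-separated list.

Current: 7, moving DOWN
Serve below first (descending): [6, 5, 4, 3, 2, 1]
Then reverse, serve above (ascending): []

Answer: 6, 5, 4, 3, 2, 1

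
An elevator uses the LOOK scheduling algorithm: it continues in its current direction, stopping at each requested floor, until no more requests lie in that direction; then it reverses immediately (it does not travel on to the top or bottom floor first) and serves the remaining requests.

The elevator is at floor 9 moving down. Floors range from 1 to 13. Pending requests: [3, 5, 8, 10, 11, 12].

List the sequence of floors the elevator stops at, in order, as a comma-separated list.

Current: 9, moving DOWN
Serve below first (descending): [8, 5, 3]
Then reverse, serve above (ascending): [10, 11, 12]

Answer: 8, 5, 3, 10, 11, 12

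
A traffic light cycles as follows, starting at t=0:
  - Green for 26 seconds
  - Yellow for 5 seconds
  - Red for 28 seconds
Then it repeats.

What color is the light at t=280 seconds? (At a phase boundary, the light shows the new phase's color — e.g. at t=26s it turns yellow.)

Cycle length = 26 + 5 + 28 = 59s
t = 280, phase_t = 280 mod 59 = 44
44 >= 31 → RED

Answer: red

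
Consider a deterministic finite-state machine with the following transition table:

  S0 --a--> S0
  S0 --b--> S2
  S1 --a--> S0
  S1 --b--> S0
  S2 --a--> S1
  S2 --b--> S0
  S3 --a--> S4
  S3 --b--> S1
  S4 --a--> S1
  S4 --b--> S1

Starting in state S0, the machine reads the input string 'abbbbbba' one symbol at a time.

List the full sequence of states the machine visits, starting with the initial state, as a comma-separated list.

Answer: S0, S0, S2, S0, S2, S0, S2, S0, S0

Derivation:
Start: S0
  read 'a': S0 --a--> S0
  read 'b': S0 --b--> S2
  read 'b': S2 --b--> S0
  read 'b': S0 --b--> S2
  read 'b': S2 --b--> S0
  read 'b': S0 --b--> S2
  read 'b': S2 --b--> S0
  read 'a': S0 --a--> S0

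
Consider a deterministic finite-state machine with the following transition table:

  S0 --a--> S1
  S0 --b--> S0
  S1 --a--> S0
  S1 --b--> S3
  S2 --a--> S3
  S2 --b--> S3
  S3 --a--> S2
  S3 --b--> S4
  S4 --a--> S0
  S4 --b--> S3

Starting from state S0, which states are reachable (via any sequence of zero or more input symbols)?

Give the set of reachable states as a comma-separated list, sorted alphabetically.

BFS from S0:
  visit S0: S0--a-->S1 (new), S0--b-->S0 (seen)
  visit S1: S1--a-->S0 (seen), S1--b-->S3 (new)
  visit S3: S3--a-->S2 (new), S3--b-->S4 (new)
  visit S2: S2--a-->S3 (seen), S2--b-->S3 (seen)
  visit S4: S4--a-->S0 (seen), S4--b-->S3 (seen)

Answer: S0, S1, S2, S3, S4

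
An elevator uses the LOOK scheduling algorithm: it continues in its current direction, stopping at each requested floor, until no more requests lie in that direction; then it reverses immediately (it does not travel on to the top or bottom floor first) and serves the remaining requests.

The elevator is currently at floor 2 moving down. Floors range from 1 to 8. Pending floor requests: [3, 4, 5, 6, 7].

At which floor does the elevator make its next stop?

Answer: 3

Derivation:
Current floor: 2, direction: down
Requests above: [3, 4, 5, 6, 7]
Requests below: []
Moving down but no requests below → reverse; nearest above is min([3, 4, 5, 6, 7]) = 3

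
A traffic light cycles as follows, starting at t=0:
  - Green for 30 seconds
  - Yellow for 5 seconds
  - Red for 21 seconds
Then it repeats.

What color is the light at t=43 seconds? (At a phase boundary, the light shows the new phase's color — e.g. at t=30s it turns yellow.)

Cycle length = 30 + 5 + 21 = 56s
t = 43, phase_t = 43 mod 56 = 43
43 >= 35 → RED

Answer: red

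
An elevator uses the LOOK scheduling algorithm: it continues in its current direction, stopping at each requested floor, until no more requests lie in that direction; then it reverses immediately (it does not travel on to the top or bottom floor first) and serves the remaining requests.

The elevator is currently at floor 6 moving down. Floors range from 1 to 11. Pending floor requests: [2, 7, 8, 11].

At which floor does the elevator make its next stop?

Current floor: 6, direction: down
Requests above: [7, 8, 11]
Requests below: [2]
Moving down and requests lie below → nearest below is max([2]) = 2

Answer: 2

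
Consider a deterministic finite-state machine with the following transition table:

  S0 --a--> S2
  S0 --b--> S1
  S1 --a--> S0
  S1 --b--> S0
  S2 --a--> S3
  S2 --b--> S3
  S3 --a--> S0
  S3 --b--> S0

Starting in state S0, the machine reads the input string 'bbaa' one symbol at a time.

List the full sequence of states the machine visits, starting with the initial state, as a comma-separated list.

Answer: S0, S1, S0, S2, S3

Derivation:
Start: S0
  read 'b': S0 --b--> S1
  read 'b': S1 --b--> S0
  read 'a': S0 --a--> S2
  read 'a': S2 --a--> S3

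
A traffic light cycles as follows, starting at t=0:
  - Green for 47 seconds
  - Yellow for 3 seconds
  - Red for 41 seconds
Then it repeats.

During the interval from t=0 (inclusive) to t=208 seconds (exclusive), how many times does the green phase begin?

Cycle = 47+3+41 = 91s
green phase starts at t = k*91 + 0 for k=0,1,2,...
Need k*91+0 < 208 → k < 2.286
k ∈ {0, ..., 2} → 3 starts

Answer: 3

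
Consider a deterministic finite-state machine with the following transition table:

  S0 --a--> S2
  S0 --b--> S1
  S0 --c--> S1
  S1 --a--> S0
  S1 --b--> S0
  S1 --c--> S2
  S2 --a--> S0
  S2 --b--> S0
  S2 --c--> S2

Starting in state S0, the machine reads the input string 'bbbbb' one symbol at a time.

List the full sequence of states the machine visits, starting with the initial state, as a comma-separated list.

Answer: S0, S1, S0, S1, S0, S1

Derivation:
Start: S0
  read 'b': S0 --b--> S1
  read 'b': S1 --b--> S0
  read 'b': S0 --b--> S1
  read 'b': S1 --b--> S0
  read 'b': S0 --b--> S1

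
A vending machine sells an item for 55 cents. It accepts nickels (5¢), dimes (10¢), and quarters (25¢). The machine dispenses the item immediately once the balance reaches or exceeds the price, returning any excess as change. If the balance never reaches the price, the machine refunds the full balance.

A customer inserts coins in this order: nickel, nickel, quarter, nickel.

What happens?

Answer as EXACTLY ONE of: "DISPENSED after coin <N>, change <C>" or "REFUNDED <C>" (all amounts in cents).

Answer: REFUNDED 40

Derivation:
Price: 55¢
Coin 1 (nickel, 5¢): balance = 5¢
Coin 2 (nickel, 5¢): balance = 10¢
Coin 3 (quarter, 25¢): balance = 35¢
Coin 4 (nickel, 5¢): balance = 40¢
All coins inserted, balance 40¢ < price 55¢ → REFUND 40¢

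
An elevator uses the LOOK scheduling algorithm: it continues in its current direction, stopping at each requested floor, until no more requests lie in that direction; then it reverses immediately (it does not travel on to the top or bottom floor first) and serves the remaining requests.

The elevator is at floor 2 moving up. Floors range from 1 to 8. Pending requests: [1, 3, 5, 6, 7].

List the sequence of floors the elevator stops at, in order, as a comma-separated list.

Answer: 3, 5, 6, 7, 1

Derivation:
Current: 2, moving UP
Serve above first (ascending): [3, 5, 6, 7]
Then reverse, serve below (descending): [1]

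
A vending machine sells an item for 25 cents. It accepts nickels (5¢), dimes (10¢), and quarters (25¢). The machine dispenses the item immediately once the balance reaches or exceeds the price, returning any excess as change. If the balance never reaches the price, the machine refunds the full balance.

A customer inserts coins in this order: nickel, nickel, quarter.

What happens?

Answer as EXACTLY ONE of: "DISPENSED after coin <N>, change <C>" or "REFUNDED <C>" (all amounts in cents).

Price: 25¢
Coin 1 (nickel, 5¢): balance = 5¢
Coin 2 (nickel, 5¢): balance = 10¢
Coin 3 (quarter, 25¢): balance = 35¢
  → balance >= price → DISPENSE, change = 35 - 25 = 10¢

Answer: DISPENSED after coin 3, change 10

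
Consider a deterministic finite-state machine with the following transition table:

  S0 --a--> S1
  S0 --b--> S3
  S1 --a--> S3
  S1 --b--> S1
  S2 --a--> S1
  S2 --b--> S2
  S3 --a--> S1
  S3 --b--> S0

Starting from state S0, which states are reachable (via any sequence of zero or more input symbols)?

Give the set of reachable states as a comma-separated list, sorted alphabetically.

BFS from S0:
  visit S0: S0--a-->S1 (new), S0--b-->S3 (new)
  visit S1: S1--a-->S3 (seen), S1--b-->S1 (seen)
  visit S3: S3--a-->S1 (seen), S3--b-->S0 (seen)

Answer: S0, S1, S3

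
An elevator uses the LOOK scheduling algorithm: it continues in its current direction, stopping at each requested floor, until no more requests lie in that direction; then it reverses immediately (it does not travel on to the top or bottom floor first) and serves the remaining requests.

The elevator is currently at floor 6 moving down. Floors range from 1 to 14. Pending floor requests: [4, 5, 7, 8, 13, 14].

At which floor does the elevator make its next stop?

Answer: 5

Derivation:
Current floor: 6, direction: down
Requests above: [7, 8, 13, 14]
Requests below: [4, 5]
Moving down and requests lie below → nearest below is max([4, 5]) = 5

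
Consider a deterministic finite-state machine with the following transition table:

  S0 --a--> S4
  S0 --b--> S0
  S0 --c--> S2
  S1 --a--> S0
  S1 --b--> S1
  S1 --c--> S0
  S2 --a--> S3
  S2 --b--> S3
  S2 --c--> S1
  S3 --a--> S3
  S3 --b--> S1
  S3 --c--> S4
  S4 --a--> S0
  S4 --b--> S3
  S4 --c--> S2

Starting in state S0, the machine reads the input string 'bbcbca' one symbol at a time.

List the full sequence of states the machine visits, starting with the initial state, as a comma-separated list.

Start: S0
  read 'b': S0 --b--> S0
  read 'b': S0 --b--> S0
  read 'c': S0 --c--> S2
  read 'b': S2 --b--> S3
  read 'c': S3 --c--> S4
  read 'a': S4 --a--> S0

Answer: S0, S0, S0, S2, S3, S4, S0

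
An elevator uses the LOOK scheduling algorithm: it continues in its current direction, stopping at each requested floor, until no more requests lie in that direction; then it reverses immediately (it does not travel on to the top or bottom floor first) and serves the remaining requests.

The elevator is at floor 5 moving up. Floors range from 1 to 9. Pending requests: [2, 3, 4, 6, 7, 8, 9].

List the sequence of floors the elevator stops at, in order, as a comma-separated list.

Answer: 6, 7, 8, 9, 4, 3, 2

Derivation:
Current: 5, moving UP
Serve above first (ascending): [6, 7, 8, 9]
Then reverse, serve below (descending): [4, 3, 2]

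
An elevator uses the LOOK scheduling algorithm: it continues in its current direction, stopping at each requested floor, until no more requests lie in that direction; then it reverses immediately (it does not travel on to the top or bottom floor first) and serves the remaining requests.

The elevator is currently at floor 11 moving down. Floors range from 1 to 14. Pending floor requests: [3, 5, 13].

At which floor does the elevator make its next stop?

Current floor: 11, direction: down
Requests above: [13]
Requests below: [3, 5]
Moving down and requests lie below → nearest below is max([3, 5]) = 5

Answer: 5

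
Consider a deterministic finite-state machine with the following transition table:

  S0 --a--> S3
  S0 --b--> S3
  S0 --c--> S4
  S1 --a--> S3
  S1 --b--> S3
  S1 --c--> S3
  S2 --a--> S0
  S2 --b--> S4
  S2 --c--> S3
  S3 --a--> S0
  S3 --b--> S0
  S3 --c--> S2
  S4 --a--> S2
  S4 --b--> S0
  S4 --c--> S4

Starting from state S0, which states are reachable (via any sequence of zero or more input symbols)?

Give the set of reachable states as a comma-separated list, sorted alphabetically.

Answer: S0, S2, S3, S4

Derivation:
BFS from S0:
  visit S0: S0--a-->S3 (new), S0--b-->S3 (seen), S0--c-->S4 (new)
  visit S3: S3--a-->S0 (seen), S3--b-->S0 (seen), S3--c-->S2 (new)
  visit S4: S4--a-->S2 (seen), S4--b-->S0 (seen), S4--c-->S4 (seen)
  visit S2: S2--a-->S0 (seen), S2--b-->S4 (seen), S2--c-->S3 (seen)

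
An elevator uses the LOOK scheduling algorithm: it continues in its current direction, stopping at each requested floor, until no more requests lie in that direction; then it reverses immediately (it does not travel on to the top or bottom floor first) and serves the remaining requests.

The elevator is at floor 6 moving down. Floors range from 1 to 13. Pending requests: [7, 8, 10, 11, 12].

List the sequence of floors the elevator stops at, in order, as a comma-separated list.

Answer: 7, 8, 10, 11, 12

Derivation:
Current: 6, moving DOWN
Serve below first (descending): []
Then reverse, serve above (ascending): [7, 8, 10, 11, 12]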